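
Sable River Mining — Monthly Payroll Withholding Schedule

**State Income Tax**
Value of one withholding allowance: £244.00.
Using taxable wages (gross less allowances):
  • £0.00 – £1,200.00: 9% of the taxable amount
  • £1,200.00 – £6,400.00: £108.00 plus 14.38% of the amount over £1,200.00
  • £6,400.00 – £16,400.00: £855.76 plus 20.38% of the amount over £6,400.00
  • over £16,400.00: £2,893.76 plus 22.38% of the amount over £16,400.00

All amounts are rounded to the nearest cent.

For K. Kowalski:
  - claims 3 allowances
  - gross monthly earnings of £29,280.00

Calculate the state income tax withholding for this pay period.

£5,612.48

State Income Tax: taxable = £29,280.00 − 3×£244.00 = £28,548.00
  £2,893.76 + 22.38% × (£28,548.00 − £16,400.00) = £2,893.76 + 22.38% × £12,148.00 = £5,612.48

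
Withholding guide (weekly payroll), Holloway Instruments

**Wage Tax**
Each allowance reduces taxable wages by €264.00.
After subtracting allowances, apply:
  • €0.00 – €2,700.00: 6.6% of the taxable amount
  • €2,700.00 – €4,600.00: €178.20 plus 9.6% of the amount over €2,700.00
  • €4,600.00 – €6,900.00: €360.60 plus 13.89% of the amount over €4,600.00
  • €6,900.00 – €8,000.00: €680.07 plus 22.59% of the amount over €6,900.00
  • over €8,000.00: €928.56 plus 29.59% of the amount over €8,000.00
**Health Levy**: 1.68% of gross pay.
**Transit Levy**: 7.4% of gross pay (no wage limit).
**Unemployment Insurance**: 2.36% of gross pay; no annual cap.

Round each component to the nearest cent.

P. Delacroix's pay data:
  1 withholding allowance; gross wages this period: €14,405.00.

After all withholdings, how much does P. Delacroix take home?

€10,011.39

Wage Tax: taxable = €14,405.00 − 1×€264.00 = €14,141.00
  €928.56 + 29.59% × (€14,141.00 − €8,000.00) = €928.56 + 29.59% × €6,141.00 = €2,745.68
Health Levy: 1.68% × €14,405.00 = €242.00
Transit Levy: 7.4% × €14,405.00 = €1,065.97
Unemployment Insurance: 2.36% × €14,405.00 = €339.96
Total withheld: €2,745.68 + €242.00 + €1,065.97 + €339.96 = €4,393.61
Net pay: €14,405.00 − €4,393.61 = €10,011.39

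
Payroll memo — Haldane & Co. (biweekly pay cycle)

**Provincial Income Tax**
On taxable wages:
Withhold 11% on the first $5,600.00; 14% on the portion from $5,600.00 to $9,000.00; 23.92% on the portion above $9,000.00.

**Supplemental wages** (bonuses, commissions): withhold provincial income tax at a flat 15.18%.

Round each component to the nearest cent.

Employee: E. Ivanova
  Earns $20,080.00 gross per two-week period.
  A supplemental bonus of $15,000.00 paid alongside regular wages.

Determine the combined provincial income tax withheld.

$6,019.34

Provincial Income Tax: taxable = $20,080.00
  $1,092.00 + 23.92% × ($20,080.00 − $9,000.00) = $1,092.00 + 23.92% × $11,080.00 = $3,742.34
Supplemental (15.18% flat on bonus): 15.18% × $15,000.00 = $2,277.00
Total provincial income tax: $3,742.34 + $2,277.00 = $6,019.34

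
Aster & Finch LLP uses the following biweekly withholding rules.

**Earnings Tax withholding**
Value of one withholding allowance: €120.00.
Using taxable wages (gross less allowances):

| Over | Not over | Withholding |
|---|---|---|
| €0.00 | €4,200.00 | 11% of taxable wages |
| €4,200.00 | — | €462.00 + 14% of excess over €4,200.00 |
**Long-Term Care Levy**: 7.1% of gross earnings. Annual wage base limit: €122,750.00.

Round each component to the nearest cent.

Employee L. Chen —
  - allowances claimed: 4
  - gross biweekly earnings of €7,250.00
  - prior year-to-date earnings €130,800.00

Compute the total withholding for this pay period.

€821.80

Earnings Tax: taxable = €7,250.00 − 4×€120.00 = €6,770.00
  €462.00 + 14% × (€6,770.00 − €4,200.00) = €462.00 + 14% × €2,570.00 = €821.80
Long-Term Care Levy: YTD €130,800.00 ≥ cap €122,750.00 → €0.00
Total: €821.80 + €0.00 = €821.80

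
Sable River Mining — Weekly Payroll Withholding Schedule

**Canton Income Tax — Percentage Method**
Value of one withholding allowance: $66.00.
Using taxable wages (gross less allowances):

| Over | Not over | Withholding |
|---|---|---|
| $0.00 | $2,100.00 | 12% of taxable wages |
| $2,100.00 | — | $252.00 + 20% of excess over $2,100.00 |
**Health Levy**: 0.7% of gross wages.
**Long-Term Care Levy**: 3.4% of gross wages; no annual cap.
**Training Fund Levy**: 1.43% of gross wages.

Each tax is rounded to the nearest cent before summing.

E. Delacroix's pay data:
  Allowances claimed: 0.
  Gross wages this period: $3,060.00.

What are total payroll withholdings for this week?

$613.22

Canton Income Tax: taxable = $3,060.00
  $252.00 + 20% × ($3,060.00 − $2,100.00) = $252.00 + 20% × $960.00 = $444.00
Health Levy: 0.7% × $3,060.00 = $21.42
Long-Term Care Levy: 3.4% × $3,060.00 = $104.04
Training Fund Levy: 1.43% × $3,060.00 = $43.76
Total: $444.00 + $21.42 + $104.04 + $43.76 = $613.22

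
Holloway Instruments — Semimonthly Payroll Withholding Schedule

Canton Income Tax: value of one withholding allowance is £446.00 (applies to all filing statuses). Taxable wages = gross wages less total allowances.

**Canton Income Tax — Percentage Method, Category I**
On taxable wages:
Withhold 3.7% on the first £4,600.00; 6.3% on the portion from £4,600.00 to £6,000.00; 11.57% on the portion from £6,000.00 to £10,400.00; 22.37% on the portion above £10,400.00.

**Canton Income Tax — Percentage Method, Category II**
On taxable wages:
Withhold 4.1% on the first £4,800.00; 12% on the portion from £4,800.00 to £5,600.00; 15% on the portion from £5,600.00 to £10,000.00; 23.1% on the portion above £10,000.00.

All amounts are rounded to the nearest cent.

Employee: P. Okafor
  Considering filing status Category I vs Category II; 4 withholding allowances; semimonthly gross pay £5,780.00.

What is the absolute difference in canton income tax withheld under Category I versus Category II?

£15.99

Canton Income Tax (Category I): taxable = £5,780.00 − 4×£446.00 = £3,996.00
  3.7% × £3,996.00 = £147.85
Canton Income Tax (Category II): taxable = £5,780.00 − 4×£446.00 = £3,996.00
  4.1% × £3,996.00 = £163.84
Difference: |£147.85 − £163.84| = £15.99 (higher under Category II)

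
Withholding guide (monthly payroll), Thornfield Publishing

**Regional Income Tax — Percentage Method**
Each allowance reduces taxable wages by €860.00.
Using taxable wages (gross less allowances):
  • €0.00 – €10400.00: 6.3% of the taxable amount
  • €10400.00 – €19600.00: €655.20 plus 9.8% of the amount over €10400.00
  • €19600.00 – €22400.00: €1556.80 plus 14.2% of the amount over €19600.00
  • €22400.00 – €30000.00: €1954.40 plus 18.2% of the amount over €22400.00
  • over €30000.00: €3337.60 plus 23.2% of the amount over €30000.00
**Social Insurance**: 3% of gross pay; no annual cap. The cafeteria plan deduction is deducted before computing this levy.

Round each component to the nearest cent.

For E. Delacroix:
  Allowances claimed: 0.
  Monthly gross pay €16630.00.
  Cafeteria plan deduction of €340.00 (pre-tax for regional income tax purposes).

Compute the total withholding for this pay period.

€1721.12

Regional Income Tax: taxable = €16630.00 − €340.00 = €16290.00
  €655.20 + 9.8% × (€16290.00 − €10400.00) = €655.20 + 9.8% × €5890.00 = €1232.42
Social Insurance: 3% × €16290.00 = €488.70
Total: €1232.42 + €488.70 = €1721.12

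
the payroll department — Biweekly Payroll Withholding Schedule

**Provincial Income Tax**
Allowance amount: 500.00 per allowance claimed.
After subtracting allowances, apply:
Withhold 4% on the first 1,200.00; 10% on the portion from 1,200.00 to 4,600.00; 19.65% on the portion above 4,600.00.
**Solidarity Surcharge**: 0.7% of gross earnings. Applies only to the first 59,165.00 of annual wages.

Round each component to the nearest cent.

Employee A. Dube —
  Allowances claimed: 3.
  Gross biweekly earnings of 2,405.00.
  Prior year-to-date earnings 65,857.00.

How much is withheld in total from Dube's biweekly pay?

Provincial Income Tax: taxable = 2,405.00 − 3×500.00 = 905.00
  4% × 905.00 = 36.20
Solidarity Surcharge: YTD 65,857.00 ≥ cap 59,165.00 → 0.00
Total: 36.20 + 0.00 = 36.20

36.20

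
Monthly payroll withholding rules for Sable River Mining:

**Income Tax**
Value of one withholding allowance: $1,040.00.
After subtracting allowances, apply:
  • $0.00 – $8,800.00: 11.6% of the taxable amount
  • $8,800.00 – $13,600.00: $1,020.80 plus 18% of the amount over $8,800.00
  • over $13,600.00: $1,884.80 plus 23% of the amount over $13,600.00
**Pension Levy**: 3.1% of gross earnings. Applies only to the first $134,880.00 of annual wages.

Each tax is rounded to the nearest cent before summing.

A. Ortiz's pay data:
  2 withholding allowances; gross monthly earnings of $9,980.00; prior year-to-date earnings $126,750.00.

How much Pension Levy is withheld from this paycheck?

Pension Levy: cap $134,880.00 − YTD $126,750.00 = $8,130.00 subject; 3.1% × $8,130.00 = $252.03

$252.03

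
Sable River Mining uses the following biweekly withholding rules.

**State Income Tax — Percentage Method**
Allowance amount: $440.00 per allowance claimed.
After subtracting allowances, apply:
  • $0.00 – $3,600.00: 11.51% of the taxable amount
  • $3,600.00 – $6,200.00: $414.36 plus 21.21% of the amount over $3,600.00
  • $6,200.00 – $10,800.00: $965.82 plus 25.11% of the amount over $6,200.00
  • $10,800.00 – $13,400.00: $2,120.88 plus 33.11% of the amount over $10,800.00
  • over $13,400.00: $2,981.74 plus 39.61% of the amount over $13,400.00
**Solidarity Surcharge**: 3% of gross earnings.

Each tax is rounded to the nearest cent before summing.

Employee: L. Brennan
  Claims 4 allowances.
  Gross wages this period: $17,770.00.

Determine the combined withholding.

State Income Tax: taxable = $17,770.00 − 4×$440.00 = $16,010.00
  $2,981.74 + 39.61% × ($16,010.00 − $13,400.00) = $2,981.74 + 39.61% × $2,610.00 = $4,015.56
Solidarity Surcharge: 3% × $17,770.00 = $533.10
Total: $4,015.56 + $533.10 = $4,548.66

$4,548.66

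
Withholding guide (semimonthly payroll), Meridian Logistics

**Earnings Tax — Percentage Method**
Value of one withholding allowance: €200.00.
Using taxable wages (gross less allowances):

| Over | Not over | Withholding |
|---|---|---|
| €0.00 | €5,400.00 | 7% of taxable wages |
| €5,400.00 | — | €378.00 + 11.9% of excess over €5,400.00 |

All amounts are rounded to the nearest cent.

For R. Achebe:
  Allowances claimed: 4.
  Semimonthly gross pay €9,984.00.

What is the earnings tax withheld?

€828.30

Earnings Tax: taxable = €9,984.00 − 4×€200.00 = €9,184.00
  €378.00 + 11.9% × (€9,184.00 − €5,400.00) = €378.00 + 11.9% × €3,784.00 = €828.30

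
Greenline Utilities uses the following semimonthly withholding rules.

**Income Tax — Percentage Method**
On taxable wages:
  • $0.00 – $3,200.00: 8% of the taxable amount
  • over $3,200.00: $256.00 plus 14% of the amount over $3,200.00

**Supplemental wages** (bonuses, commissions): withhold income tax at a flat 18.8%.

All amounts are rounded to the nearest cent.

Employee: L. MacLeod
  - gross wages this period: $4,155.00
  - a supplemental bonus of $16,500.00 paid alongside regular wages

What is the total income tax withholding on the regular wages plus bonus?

Income Tax: taxable = $4,155.00
  $256.00 + 14% × ($4,155.00 − $3,200.00) = $256.00 + 14% × $955.00 = $389.70
Supplemental (18.8% flat on bonus): 18.8% × $16,500.00 = $3,102.00
Total income tax: $389.70 + $3,102.00 = $3,491.70

$3,491.70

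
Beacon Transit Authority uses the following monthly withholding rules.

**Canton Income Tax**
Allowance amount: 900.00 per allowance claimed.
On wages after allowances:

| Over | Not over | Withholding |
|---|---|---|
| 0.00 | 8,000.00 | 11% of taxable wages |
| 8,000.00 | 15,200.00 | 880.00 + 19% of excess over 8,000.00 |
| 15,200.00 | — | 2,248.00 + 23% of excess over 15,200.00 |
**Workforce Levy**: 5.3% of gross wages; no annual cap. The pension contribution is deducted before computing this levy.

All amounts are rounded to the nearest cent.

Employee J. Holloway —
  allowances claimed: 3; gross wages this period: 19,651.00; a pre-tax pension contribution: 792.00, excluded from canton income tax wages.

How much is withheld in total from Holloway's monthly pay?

Canton Income Tax: taxable = 19,651.00 − 792.00 − 3×900.00 = 16,159.00
  2,248.00 + 23% × (16,159.00 − 15,200.00) = 2,248.00 + 23% × 959.00 = 2,468.57
Workforce Levy: 5.3% × 18,859.00 = 999.53
Total: 2,468.57 + 999.53 = 3,468.10

3,468.10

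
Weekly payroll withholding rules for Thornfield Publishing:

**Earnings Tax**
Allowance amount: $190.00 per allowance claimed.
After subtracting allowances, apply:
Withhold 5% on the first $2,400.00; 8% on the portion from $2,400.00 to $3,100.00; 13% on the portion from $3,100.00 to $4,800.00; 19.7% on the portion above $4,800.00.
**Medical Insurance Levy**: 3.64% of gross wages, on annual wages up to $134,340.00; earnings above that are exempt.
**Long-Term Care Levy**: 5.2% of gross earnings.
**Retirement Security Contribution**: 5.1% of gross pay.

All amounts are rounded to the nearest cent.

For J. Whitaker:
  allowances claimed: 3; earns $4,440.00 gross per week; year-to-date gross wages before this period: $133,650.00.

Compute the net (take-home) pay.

Earnings Tax: taxable = $4,440.00 − 3×$190.00 = $3,870.00
  $176.00 + 13% × ($3,870.00 − $3,100.00) = $176.00 + 13% × $770.00 = $276.10
Medical Insurance Levy: cap $134,340.00 − YTD $133,650.00 = $690.00 subject; 3.64% × $690.00 = $25.12
Long-Term Care Levy: 5.2% × $4,440.00 = $230.88
Retirement Security Contribution: 5.1% × $4,440.00 = $226.44
Total withheld: $276.10 + $25.12 + $230.88 + $226.44 = $758.54
Net pay: $4,440.00 − $758.54 = $3,681.46

$3,681.46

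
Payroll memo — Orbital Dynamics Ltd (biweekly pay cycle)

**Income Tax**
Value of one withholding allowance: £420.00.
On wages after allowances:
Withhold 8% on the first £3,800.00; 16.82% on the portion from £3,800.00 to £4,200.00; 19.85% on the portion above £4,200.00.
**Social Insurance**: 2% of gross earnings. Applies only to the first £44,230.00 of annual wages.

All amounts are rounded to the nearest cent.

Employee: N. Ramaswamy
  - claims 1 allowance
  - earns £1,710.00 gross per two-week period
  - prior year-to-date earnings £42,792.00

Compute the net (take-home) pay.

£1,578.04

Income Tax: taxable = £1,710.00 − 1×£420.00 = £1,290.00
  8% × £1,290.00 = £103.20
Social Insurance: cap £44,230.00 − YTD £42,792.00 = £1,438.00 subject; 2% × £1,438.00 = £28.76
Total withheld: £103.20 + £28.76 = £131.96
Net pay: £1,710.00 − £131.96 = £1,578.04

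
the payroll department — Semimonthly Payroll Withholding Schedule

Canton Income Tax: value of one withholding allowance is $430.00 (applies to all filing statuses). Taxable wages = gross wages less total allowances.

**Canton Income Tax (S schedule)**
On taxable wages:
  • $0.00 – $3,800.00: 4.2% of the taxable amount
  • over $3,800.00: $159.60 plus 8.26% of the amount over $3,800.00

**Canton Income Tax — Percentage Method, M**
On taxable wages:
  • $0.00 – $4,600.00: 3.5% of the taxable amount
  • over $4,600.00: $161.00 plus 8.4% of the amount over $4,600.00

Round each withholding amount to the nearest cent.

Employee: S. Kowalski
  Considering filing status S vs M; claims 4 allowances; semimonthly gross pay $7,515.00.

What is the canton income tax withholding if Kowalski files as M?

$261.38

Canton Income Tax (M): taxable = $7,515.00 − 4×$430.00 = $5,795.00
  $161.00 + 8.4% × ($5,795.00 − $4,600.00) = $161.00 + 8.4% × $1,195.00 = $261.38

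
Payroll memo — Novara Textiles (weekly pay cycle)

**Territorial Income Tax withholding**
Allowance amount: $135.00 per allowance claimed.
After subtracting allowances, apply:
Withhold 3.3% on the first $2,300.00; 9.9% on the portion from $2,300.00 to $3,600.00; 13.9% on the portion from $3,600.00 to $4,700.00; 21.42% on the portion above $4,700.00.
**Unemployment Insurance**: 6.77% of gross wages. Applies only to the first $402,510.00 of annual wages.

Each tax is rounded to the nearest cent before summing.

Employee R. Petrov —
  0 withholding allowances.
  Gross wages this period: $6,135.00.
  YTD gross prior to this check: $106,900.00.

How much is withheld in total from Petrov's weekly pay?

Territorial Income Tax: taxable = $6,135.00
  $357.50 + 21.42% × ($6,135.00 − $4,700.00) = $357.50 + 21.42% × $1,435.00 = $664.88
Unemployment Insurance: 6.77% × $6,135.00 = $415.34
Total: $664.88 + $415.34 = $1,080.22

$1,080.22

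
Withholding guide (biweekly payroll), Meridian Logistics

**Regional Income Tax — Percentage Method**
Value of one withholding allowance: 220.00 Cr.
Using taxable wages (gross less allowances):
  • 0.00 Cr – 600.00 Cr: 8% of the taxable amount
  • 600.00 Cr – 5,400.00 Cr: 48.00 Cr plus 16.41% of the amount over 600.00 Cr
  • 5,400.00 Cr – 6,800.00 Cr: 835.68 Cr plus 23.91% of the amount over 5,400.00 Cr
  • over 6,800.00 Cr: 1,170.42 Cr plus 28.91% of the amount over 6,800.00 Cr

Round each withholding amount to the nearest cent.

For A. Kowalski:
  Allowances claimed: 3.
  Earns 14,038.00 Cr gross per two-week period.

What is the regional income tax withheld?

Regional Income Tax: taxable = 14,038.00 Cr − 3×220.00 Cr = 13,378.00 Cr
  1,170.42 Cr + 28.91% × (13,378.00 Cr − 6,800.00 Cr) = 1,170.42 Cr + 28.91% × 6,578.00 Cr = 3,072.12 Cr

3,072.12 Cr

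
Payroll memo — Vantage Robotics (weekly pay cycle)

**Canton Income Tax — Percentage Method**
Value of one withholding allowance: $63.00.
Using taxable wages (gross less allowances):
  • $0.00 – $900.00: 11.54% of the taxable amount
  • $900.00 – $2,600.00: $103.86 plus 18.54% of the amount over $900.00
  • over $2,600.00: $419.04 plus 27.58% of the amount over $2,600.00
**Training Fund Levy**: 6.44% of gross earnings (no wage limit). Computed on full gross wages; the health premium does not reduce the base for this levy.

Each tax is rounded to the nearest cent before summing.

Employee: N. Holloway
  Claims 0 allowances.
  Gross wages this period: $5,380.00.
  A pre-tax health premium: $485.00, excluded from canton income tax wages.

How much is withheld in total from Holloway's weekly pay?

$1,398.47

Canton Income Tax: taxable = $5,380.00 − $485.00 = $4,895.00
  $419.04 + 27.58% × ($4,895.00 − $2,600.00) = $419.04 + 27.58% × $2,295.00 = $1,052.00
Training Fund Levy: 6.44% × $5,380.00 = $346.47
Total: $1,052.00 + $346.47 = $1,398.47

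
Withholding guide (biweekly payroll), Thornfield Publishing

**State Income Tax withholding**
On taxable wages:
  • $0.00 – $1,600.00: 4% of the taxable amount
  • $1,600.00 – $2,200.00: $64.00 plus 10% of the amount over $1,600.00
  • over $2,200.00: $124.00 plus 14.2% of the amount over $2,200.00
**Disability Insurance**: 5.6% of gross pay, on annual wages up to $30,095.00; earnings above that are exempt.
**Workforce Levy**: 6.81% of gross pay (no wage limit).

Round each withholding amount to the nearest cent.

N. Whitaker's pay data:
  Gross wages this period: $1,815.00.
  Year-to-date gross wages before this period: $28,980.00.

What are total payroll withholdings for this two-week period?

$271.54

State Income Tax: taxable = $1,815.00
  $64.00 + 10% × ($1,815.00 − $1,600.00) = $64.00 + 10% × $215.00 = $85.50
Disability Insurance: cap $30,095.00 − YTD $28,980.00 = $1,115.00 subject; 5.6% × $1,115.00 = $62.44
Workforce Levy: 6.81% × $1,815.00 = $123.60
Total: $85.50 + $62.44 + $123.60 = $271.54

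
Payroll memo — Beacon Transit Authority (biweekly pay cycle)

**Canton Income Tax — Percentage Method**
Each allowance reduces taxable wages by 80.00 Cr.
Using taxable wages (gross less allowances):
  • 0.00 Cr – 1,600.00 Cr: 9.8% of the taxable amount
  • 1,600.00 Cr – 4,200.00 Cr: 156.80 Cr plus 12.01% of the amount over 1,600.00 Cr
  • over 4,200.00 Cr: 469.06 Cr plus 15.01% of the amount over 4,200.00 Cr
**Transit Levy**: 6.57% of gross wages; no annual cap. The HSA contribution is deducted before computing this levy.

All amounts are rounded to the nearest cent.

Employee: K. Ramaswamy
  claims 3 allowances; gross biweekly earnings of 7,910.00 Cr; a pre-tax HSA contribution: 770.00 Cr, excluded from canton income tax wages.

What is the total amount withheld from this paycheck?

Canton Income Tax: taxable = 7,910.00 Cr − 770.00 Cr − 3×80.00 Cr = 6,900.00 Cr
  469.06 Cr + 15.01% × (6,900.00 Cr − 4,200.00 Cr) = 469.06 Cr + 15.01% × 2,700.00 Cr = 874.33 Cr
Transit Levy: 6.57% × 7,140.00 Cr = 469.10 Cr
Total: 874.33 Cr + 469.10 Cr = 1,343.43 Cr

1,343.43 Cr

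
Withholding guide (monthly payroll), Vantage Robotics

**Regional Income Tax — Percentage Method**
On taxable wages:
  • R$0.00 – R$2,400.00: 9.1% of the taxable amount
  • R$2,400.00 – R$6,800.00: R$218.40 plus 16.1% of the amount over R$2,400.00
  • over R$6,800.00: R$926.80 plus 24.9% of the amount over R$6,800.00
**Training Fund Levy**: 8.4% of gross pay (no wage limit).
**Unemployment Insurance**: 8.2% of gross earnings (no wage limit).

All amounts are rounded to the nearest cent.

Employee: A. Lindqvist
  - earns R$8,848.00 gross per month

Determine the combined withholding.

Regional Income Tax: taxable = R$8,848.00
  R$926.80 + 24.9% × (R$8,848.00 − R$6,800.00) = R$926.80 + 24.9% × R$2,048.00 = R$1,436.75
Training Fund Levy: 8.4% × R$8,848.00 = R$743.23
Unemployment Insurance: 8.2% × R$8,848.00 = R$725.54
Total: R$1,436.75 + R$743.23 + R$725.54 = R$2,905.52

R$2,905.52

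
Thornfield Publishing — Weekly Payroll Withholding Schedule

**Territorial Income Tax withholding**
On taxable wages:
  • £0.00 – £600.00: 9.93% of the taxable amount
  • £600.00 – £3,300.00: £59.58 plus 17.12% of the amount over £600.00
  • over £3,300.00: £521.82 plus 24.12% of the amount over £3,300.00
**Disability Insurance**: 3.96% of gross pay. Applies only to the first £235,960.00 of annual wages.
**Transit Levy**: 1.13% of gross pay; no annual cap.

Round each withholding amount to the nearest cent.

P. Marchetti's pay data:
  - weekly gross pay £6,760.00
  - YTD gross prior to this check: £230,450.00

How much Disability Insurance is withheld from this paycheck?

Disability Insurance: cap £235,960.00 − YTD £230,450.00 = £5,510.00 subject; 3.96% × £5,510.00 = £218.20

£218.20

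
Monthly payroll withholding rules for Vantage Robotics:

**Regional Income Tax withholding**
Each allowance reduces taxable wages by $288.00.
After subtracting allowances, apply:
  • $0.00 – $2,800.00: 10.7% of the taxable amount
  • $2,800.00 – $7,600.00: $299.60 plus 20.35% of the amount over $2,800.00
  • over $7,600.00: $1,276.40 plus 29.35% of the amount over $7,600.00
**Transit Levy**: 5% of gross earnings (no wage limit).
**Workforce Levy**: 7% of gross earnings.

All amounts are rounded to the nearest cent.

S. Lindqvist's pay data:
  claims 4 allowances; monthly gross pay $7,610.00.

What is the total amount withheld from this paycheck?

$1,957.20

Regional Income Tax: taxable = $7,610.00 − 4×$288.00 = $6,458.00
  $299.60 + 20.35% × ($6,458.00 − $2,800.00) = $299.60 + 20.35% × $3,658.00 = $1,044.00
Transit Levy: 5% × $7,610.00 = $380.50
Workforce Levy: 7% × $7,610.00 = $532.70
Total: $1,044.00 + $380.50 + $532.70 = $1,957.20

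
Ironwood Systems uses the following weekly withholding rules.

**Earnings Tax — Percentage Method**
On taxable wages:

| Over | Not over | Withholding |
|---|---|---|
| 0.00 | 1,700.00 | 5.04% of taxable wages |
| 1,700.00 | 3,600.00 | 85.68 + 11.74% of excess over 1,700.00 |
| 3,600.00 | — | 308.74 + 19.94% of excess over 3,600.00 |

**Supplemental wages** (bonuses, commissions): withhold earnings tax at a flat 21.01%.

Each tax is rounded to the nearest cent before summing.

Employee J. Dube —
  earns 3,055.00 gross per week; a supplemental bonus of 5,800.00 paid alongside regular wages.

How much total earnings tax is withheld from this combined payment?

Earnings Tax: taxable = 3,055.00
  85.68 + 11.74% × (3,055.00 − 1,700.00) = 85.68 + 11.74% × 1,355.00 = 244.76
Supplemental (21.01% flat on bonus): 21.01% × 5,800.00 = 1,218.58
Total earnings tax: 244.76 + 1,218.58 = 1,463.34

1,463.34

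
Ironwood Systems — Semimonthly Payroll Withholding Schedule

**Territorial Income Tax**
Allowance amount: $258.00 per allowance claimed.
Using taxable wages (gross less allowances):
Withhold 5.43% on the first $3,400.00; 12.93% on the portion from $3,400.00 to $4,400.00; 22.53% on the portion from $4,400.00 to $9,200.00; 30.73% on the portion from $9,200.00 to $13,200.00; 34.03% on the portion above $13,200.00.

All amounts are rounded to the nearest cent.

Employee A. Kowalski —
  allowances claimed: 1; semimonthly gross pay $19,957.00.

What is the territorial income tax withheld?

$4,836.17

Territorial Income Tax: taxable = $19,957.00 − 1×$258.00 = $19,699.00
  $2,624.56 + 34.03% × ($19,699.00 − $13,200.00) = $2,624.56 + 34.03% × $6,499.00 = $4,836.17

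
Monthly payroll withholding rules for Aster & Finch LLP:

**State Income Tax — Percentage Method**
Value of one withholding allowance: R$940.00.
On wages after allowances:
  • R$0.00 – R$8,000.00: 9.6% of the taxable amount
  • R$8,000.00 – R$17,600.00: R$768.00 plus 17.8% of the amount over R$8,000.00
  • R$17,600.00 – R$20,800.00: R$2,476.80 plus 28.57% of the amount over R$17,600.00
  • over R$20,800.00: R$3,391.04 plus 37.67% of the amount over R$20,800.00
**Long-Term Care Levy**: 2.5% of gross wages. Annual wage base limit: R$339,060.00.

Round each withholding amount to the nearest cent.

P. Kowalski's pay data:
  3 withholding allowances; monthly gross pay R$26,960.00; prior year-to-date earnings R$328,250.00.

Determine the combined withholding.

R$4,919.47

State Income Tax: taxable = R$26,960.00 − 3×R$940.00 = R$24,140.00
  R$3,391.04 + 37.67% × (R$24,140.00 − R$20,800.00) = R$3,391.04 + 37.67% × R$3,340.00 = R$4,649.22
Long-Term Care Levy: cap R$339,060.00 − YTD R$328,250.00 = R$10,810.00 subject; 2.5% × R$10,810.00 = R$270.25
Total: R$4,649.22 + R$270.25 = R$4,919.47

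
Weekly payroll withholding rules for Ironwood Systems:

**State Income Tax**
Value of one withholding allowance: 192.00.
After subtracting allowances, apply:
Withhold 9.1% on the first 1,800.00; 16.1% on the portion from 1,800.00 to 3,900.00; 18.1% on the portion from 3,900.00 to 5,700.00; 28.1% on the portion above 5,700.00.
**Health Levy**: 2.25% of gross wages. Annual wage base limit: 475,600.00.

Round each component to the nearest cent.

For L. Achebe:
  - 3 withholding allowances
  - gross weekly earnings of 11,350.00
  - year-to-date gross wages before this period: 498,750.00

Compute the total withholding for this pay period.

State Income Tax: taxable = 11,350.00 − 3×192.00 = 10,774.00
  827.70 + 28.1% × (10,774.00 − 5,700.00) = 827.70 + 28.1% × 5,074.00 = 2,253.49
Health Levy: YTD 498,750.00 ≥ cap 475,600.00 → 0.00
Total: 2,253.49 + 0.00 = 2,253.49

2,253.49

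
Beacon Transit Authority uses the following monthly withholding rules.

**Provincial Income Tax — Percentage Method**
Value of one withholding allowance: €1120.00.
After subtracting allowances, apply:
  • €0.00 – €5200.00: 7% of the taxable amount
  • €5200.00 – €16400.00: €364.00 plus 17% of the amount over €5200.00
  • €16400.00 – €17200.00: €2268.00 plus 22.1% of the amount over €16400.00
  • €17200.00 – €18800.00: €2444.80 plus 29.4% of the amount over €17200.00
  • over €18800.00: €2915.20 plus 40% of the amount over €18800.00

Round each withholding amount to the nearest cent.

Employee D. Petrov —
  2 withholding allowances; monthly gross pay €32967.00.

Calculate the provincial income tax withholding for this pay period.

Provincial Income Tax: taxable = €32967.00 − 2×€1120.00 = €30727.00
  €2915.20 + 40% × (€30727.00 − €18800.00) = €2915.20 + 40% × €11927.00 = €7686.00

€7686.00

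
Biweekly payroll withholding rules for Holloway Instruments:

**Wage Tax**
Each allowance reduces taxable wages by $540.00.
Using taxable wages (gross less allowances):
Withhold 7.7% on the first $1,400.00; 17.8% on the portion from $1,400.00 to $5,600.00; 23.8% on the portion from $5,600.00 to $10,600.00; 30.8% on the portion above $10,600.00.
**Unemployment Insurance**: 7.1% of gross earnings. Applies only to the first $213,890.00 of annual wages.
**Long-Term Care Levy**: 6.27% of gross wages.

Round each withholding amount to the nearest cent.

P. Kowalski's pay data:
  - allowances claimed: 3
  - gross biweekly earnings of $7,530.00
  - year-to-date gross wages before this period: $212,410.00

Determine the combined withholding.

$1,506.39

Wage Tax: taxable = $7,530.00 − 3×$540.00 = $5,910.00
  $855.40 + 23.8% × ($5,910.00 − $5,600.00) = $855.40 + 23.8% × $310.00 = $929.18
Unemployment Insurance: cap $213,890.00 − YTD $212,410.00 = $1,480.00 subject; 7.1% × $1,480.00 = $105.08
Long-Term Care Levy: 6.27% × $7,530.00 = $472.13
Total: $929.18 + $105.08 + $472.13 = $1,506.39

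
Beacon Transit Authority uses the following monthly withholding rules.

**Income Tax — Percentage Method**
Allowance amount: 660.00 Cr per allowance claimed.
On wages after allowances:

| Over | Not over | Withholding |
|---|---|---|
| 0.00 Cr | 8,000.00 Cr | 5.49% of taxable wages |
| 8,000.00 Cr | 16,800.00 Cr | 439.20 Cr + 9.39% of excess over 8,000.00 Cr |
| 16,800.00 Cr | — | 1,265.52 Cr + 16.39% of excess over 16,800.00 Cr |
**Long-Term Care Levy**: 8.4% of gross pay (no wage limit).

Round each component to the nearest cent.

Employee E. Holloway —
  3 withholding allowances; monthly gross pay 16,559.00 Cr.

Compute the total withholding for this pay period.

2,447.93 Cr

Income Tax: taxable = 16,559.00 Cr − 3×660.00 Cr = 14,579.00 Cr
  439.20 Cr + 9.39% × (14,579.00 Cr − 8,000.00 Cr) = 439.20 Cr + 9.39% × 6,579.00 Cr = 1,056.97 Cr
Long-Term Care Levy: 8.4% × 16,559.00 Cr = 1,390.96 Cr
Total: 1,056.97 Cr + 1,390.96 Cr = 2,447.93 Cr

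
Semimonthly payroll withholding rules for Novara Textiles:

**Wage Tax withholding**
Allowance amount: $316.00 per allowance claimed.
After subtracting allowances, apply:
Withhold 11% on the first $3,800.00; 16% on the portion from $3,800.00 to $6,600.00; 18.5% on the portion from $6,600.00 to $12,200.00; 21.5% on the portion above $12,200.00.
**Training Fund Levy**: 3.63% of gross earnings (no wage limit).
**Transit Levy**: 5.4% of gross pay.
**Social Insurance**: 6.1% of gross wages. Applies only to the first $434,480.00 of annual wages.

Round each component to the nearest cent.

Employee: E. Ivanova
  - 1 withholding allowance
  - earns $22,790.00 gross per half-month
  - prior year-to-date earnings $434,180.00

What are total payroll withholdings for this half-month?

Wage Tax: taxable = $22,790.00 − 1×$316.00 = $22,474.00
  $1,902.00 + 21.5% × ($22,474.00 − $12,200.00) = $1,902.00 + 21.5% × $10,274.00 = $4,110.91
Training Fund Levy: 3.63% × $22,790.00 = $827.28
Transit Levy: 5.4% × $22,790.00 = $1,230.66
Social Insurance: cap $434,480.00 − YTD $434,180.00 = $300.00 subject; 6.1% × $300.00 = $18.30
Total: $4,110.91 + $827.28 + $1,230.66 + $18.30 = $6,187.15

$6,187.15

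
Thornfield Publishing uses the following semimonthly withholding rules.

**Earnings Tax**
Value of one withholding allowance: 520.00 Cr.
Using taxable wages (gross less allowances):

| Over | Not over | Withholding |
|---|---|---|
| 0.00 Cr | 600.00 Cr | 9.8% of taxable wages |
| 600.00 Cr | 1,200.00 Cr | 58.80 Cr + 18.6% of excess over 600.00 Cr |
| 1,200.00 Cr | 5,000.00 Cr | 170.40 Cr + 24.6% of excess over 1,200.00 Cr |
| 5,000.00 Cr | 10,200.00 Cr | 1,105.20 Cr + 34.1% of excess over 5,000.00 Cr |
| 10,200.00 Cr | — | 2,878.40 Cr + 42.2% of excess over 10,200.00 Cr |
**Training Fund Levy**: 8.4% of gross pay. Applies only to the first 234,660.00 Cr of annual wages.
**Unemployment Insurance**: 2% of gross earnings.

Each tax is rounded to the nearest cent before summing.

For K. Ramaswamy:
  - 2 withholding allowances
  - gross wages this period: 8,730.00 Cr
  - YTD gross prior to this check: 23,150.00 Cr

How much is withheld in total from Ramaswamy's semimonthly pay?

Earnings Tax: taxable = 8,730.00 Cr − 2×520.00 Cr = 7,690.00 Cr
  1,105.20 Cr + 34.1% × (7,690.00 Cr − 5,000.00 Cr) = 1,105.20 Cr + 34.1% × 2,690.00 Cr = 2,022.49 Cr
Training Fund Levy: 8.4% × 8,730.00 Cr = 733.32 Cr
Unemployment Insurance: 2% × 8,730.00 Cr = 174.60 Cr
Total: 2,022.49 Cr + 733.32 Cr + 174.60 Cr = 2,930.41 Cr

2,930.41 Cr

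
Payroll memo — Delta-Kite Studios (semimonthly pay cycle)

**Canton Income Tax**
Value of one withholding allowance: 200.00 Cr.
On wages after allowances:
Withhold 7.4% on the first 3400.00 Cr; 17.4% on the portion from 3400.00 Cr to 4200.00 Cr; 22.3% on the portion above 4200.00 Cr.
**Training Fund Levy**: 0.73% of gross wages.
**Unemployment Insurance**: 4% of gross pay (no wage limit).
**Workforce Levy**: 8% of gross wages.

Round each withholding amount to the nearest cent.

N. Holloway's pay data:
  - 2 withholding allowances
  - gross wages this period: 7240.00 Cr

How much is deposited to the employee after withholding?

5338.83 Cr

Canton Income Tax: taxable = 7240.00 Cr − 2×200.00 Cr = 6840.00 Cr
  390.80 Cr + 22.3% × (6840.00 Cr − 4200.00 Cr) = 390.80 Cr + 22.3% × 2640.00 Cr = 979.52 Cr
Training Fund Levy: 0.73% × 7240.00 Cr = 52.85 Cr
Unemployment Insurance: 4% × 7240.00 Cr = 289.60 Cr
Workforce Levy: 8% × 7240.00 Cr = 579.20 Cr
Total withheld: 979.52 Cr + 52.85 Cr + 289.60 Cr + 579.20 Cr = 1901.17 Cr
Net pay: 7240.00 Cr − 1901.17 Cr = 5338.83 Cr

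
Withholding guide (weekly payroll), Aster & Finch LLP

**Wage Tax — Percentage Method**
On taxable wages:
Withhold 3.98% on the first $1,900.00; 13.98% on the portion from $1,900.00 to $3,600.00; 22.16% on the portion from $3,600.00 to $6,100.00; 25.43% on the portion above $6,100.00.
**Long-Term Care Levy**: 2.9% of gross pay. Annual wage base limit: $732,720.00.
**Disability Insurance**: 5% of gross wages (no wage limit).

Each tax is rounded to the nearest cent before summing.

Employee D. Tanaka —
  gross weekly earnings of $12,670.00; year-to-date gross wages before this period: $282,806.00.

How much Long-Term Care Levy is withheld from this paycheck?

$367.43

Long-Term Care Levy: 2.9% × $12,670.00 = $367.43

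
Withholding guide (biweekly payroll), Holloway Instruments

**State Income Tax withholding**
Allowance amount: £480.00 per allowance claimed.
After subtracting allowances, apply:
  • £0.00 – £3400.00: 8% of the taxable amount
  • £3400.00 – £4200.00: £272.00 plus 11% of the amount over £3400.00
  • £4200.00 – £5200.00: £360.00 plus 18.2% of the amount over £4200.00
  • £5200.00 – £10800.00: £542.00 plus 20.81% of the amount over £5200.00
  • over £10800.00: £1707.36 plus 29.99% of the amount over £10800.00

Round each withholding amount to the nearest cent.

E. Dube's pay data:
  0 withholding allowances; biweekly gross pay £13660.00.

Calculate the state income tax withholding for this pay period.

£2565.07

State Income Tax: taxable = £13660.00
  £1707.36 + 29.99% × (£13660.00 − £10800.00) = £1707.36 + 29.99% × £2860.00 = £2565.07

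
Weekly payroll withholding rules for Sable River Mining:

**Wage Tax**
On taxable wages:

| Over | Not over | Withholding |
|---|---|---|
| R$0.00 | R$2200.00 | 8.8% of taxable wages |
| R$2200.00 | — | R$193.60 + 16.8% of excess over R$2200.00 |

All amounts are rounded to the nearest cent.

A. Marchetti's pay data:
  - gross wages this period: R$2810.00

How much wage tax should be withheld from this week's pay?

R$296.08

Wage Tax: taxable = R$2810.00
  R$193.60 + 16.8% × (R$2810.00 − R$2200.00) = R$193.60 + 16.8% × R$610.00 = R$296.08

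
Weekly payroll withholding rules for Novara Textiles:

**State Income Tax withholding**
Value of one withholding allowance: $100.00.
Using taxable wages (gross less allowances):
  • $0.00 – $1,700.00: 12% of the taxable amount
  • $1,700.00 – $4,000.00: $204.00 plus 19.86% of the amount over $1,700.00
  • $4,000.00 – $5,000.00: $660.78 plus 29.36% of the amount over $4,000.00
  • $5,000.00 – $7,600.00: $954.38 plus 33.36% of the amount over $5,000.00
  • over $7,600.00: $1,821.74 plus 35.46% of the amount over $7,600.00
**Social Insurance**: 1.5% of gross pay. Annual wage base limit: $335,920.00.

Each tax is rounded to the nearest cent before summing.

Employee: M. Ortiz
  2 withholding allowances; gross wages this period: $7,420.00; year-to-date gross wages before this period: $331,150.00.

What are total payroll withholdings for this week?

$1,766.52

State Income Tax: taxable = $7,420.00 − 2×$100.00 = $7,220.00
  $954.38 + 33.36% × ($7,220.00 − $5,000.00) = $954.38 + 33.36% × $2,220.00 = $1,694.97
Social Insurance: cap $335,920.00 − YTD $331,150.00 = $4,770.00 subject; 1.5% × $4,770.00 = $71.55
Total: $1,694.97 + $71.55 = $1,766.52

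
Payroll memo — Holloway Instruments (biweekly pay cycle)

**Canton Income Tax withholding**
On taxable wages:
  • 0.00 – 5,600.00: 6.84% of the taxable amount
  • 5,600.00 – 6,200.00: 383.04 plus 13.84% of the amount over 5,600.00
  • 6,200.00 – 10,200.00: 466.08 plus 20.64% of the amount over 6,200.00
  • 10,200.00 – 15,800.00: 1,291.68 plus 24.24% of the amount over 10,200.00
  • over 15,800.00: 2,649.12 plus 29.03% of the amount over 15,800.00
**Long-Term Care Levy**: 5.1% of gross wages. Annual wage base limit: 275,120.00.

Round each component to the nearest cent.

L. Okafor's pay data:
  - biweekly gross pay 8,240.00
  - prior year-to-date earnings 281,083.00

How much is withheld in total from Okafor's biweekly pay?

887.14

Canton Income Tax: taxable = 8,240.00
  466.08 + 20.64% × (8,240.00 − 6,200.00) = 466.08 + 20.64% × 2,040.00 = 887.14
Long-Term Care Levy: YTD 281,083.00 ≥ cap 275,120.00 → 0.00
Total: 887.14 + 0.00 = 887.14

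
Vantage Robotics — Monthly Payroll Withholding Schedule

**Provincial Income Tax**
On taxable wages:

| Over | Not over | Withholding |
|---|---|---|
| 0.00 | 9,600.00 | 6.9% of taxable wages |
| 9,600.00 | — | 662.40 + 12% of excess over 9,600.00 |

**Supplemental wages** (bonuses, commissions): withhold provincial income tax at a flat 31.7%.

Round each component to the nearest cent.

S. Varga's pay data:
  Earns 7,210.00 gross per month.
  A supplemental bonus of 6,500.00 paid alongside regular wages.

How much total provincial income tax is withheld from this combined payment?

Provincial Income Tax: taxable = 7,210.00
  6.9% × 7,210.00 = 497.49
Supplemental (31.7% flat on bonus): 31.7% × 6,500.00 = 2,060.50
Total provincial income tax: 497.49 + 2,060.50 = 2,557.99

2,557.99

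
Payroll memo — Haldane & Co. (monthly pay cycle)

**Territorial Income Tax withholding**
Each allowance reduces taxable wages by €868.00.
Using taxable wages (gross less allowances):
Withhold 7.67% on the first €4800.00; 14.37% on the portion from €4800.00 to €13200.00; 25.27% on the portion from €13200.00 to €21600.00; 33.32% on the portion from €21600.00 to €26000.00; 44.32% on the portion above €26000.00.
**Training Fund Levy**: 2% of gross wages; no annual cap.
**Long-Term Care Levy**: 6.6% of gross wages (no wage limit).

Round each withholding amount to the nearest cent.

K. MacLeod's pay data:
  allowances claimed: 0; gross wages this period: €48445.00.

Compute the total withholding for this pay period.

Territorial Income Tax: taxable = €48445.00
  €5164.00 + 44.32% × (€48445.00 − €26000.00) = €5164.00 + 44.32% × €22445.00 = €15111.62
Training Fund Levy: 2% × €48445.00 = €968.90
Long-Term Care Levy: 6.6% × €48445.00 = €3197.37
Total: €15111.62 + €968.90 + €3197.37 = €19277.89

€19277.89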